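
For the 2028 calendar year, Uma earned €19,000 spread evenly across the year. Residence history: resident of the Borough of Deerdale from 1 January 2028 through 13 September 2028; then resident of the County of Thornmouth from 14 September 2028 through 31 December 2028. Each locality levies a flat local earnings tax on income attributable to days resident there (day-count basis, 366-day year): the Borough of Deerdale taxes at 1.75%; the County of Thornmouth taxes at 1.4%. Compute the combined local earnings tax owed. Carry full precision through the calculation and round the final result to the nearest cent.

€312.70

The Borough of Deerdale, 1 January – 13 September 2028: 257 days → €19,000 × 1.75% × 257/366 = €233.4768
The County of Thornmouth, 14 September – 31 December 2028: 109 days → €19,000 × 1.4% × 109/366 = €79.2186
Total = €312.6954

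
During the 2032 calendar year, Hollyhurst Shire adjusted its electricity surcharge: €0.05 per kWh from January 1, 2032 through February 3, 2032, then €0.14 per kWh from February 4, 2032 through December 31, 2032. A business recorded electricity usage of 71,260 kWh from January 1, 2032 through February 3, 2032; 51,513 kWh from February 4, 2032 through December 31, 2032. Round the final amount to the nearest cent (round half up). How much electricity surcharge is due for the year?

January 1 – February 3, 2032: 71,260 kWh at €0.05/kWh → €3,563.00
February 4 – December 31, 2032: 51,513 kWh at €0.14/kWh → €7,211.82

€10,774.82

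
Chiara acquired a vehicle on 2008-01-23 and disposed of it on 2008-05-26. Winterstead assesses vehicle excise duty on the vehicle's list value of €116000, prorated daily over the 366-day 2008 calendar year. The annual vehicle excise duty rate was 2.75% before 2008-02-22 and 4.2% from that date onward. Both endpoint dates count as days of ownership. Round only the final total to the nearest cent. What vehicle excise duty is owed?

2008-01-23 to 2008-02-21: 30 days at 2.75% → €116000 × 2.75% × 30/366 = €261.4754
2008-02-22 to 2008-05-26: 95 days at 4.2% → €116000 × 4.2% × 95/366 = €1264.5902
Total = €1526.0656

€1526.07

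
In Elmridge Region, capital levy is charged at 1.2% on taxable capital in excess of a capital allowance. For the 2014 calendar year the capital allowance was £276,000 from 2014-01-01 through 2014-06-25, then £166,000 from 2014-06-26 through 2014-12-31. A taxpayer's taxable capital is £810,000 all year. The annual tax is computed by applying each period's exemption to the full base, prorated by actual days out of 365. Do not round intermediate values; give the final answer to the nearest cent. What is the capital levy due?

2014-01-01 to 2014-06-25: 176 days, exemption £276,000 → (£810,000 − £276,000) × 1.2% × 176/365 = £3,089.8849
2014-06-26 to 2014-12-31: 189 days, exemption £166,000 → (£810,000 − £166,000) × 1.2% × 189/365 = £4,001.6219
Total = £7,091.5068

£7,091.51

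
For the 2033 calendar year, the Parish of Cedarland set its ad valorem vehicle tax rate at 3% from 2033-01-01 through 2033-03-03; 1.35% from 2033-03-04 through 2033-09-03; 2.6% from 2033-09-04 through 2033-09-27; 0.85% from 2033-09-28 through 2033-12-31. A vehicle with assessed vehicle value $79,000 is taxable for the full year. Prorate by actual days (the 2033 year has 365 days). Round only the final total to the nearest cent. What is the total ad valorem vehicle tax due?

$1,250.04

2033-01-01 to 2033-03-03: 62 days at 3% → $79,000 × 3% × 62/365 = $402.5753
2033-03-04 to 2033-09-03: 184 days at 1.35% → $79,000 × 1.35% × 184/365 = $537.6329
2033-09-04 to 2033-09-27: 24 days at 2.6% → $79,000 × 2.6% × 24/365 = $135.0575
2033-09-28 to 2033-12-31: 95 days at 0.85% → $79,000 × 0.85% × 95/365 = $174.7740
Total = $1,250.0397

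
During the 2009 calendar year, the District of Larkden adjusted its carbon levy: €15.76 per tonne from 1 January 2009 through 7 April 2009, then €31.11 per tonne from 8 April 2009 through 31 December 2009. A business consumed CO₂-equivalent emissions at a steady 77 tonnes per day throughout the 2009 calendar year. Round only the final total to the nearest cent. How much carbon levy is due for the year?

€759,697.40

1 January – 7 April 2009: 97 days × 77 tonnes/day = 7,469 tonnes at €15.76/tonne → €117,711.44
8 April – 31 December 2009: 268 days × 77 tonnes/day = 20,636 tonnes at €31.11/tonne → €641,985.96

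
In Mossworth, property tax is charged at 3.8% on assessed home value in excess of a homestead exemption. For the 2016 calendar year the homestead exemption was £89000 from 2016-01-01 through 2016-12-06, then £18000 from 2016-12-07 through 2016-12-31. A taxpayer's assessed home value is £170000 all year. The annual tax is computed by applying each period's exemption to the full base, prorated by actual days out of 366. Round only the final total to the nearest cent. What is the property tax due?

2016-01-01 to 2016-12-06: 341 days, exemption £89000 → (£170000 − £89000) × 3.8% × 341/366 = £2867.7541
2016-12-07 to 2016-12-31: 25 days, exemption £18000 → (£170000 − £18000) × 3.8% × 25/366 = £394.5355
Total = £3262.2896

£3262.29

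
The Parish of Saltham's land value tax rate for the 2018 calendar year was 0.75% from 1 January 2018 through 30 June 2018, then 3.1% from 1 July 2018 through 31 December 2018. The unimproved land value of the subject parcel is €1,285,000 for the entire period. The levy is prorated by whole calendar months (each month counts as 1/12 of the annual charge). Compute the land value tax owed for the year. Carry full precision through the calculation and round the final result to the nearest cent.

1 January – 30 June 2018: 6 months at 0.75% → €1,285,000 × 0.75% × 6/12 = €4,818.7500
1 July – 31 December 2018: 6 months at 3.1% → €1,285,000 × 3.1% × 6/12 = €19,917.5000
Total = €24,736.2500

€24,736.25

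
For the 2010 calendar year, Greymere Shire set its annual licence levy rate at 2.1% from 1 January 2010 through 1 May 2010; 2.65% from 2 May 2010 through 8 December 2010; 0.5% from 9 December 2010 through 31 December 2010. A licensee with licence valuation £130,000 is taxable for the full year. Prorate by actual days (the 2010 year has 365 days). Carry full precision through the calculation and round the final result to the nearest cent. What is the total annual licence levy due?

1 January – 1 May 2010: 121 days at 2.1% → £130,000 × 2.1% × 121/365 = £905.0137
2 May – 8 December 2010: 221 days at 2.65% → £130,000 × 2.65% × 221/365 = £2,085.8767
9 December – 31 December 2010: 23 days at 0.5% → £130,000 × 0.5% × 23/365 = £40.9589
Total = £3,031.8493

£3,031.85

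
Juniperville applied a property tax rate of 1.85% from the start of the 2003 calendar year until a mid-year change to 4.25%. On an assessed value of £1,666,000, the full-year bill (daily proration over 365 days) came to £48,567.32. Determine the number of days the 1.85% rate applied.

203 days

Let d = days at the first rate; then 365 − d days at the second rate.
£1,666,000 × [1.85%·d + 4.25%·(365−d)] / 365 = £48,567.32
Solving gives d = 203, so the new rate took effect on July 23, 2003.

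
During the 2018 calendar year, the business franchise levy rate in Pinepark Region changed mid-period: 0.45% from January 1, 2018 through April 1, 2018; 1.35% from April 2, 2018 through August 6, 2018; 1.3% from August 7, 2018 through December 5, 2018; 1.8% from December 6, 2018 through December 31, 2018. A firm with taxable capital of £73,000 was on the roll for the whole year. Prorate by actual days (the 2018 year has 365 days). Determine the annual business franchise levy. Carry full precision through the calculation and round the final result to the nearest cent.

January 1 – April 1, 2018: 91 days at 0.45% → £73,000 × 0.45% × 91/365 = £81.9000
April 2 – August 6, 2018: 127 days at 1.35% → £73,000 × 1.35% × 127/365 = £342.9000
August 7 – December 5, 2018: 121 days at 1.3% → £73,000 × 1.3% × 121/365 = £314.6000
December 6 – December 31, 2018: 26 days at 1.8% → £73,000 × 1.8% × 26/365 = £93.6000
Total = £833.0000

£833.00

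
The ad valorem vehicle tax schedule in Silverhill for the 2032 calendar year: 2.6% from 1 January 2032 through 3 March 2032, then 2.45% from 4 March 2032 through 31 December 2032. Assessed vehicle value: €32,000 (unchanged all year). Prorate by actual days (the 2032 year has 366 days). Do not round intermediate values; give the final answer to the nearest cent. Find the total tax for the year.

1 January – 3 March 2032: 63 days at 2.6% → €32,000 × 2.6% × 63/366 = €143.2131
4 March – 31 December 2032: 303 days at 2.45% → €32,000 × 2.45% × 303/366 = €649.0492
Total = €792.2623

€792.26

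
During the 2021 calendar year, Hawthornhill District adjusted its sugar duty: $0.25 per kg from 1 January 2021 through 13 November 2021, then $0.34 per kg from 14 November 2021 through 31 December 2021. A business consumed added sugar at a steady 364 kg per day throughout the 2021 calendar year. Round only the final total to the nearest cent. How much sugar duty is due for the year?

1 January – 13 November 2021: 317 days × 364 kg/day = 115,388 kg at $0.25/kg → $28,847.00
14 November – 31 December 2021: 48 days × 364 kg/day = 17,472 kg at $0.34/kg → $5,940.48

$34,787.48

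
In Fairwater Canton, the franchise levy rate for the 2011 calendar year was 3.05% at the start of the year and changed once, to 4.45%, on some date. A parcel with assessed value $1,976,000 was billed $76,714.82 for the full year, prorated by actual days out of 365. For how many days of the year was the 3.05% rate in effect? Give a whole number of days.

Let d = days at the first rate; then 365 − d days at the second rate.
$1,976,000 × [3.05%·d + 4.45%·(365−d)] / 365 = $76,714.82
Solving gives d = 148, so the new rate took effect on 29 May 2011.

148 days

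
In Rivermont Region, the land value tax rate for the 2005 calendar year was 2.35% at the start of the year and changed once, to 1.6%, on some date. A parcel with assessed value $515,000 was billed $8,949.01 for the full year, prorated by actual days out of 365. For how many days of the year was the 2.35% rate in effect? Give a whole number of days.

67 days

Let d = days at the first rate; then 365 − d days at the second rate.
$515,000 × [2.35%·d + 1.6%·(365−d)] / 365 = $8,949.01
Solving gives d = 67, so the new rate took effect on 9 March 2005.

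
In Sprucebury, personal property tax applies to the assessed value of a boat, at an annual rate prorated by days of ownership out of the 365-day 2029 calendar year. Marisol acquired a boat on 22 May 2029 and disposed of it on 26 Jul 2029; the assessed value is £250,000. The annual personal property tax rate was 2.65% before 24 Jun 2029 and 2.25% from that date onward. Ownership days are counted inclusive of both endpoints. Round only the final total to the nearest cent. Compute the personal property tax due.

£1,107.53

22 May – 23 Jun 2029: 33 days at 2.65% → £250,000 × 2.65% × 33/365 = £598.9726
24 Jun – 26 Jul 2029: 33 days at 2.25% → £250,000 × 2.25% × 33/365 = £508.5616
Total = £1,107.5342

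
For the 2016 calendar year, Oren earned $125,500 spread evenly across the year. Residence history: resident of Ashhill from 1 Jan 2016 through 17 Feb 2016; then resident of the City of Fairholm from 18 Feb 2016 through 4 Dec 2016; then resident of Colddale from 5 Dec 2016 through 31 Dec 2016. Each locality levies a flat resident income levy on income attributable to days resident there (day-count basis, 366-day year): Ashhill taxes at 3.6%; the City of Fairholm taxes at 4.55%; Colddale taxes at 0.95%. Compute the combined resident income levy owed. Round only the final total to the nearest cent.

Ashhill, 1 Jan – 17 Feb 2016: 48 days → $125,500 × 3.6% × 48/366 = $592.5246
The City of Fairholm, 18 Feb – 4 Dec 2016: 291 days → $125,500 × 4.55% × 291/366 = $4,540.1168
Colddale, 5 Dec – 31 Dec 2016: 27 days → $125,500 × 0.95% × 27/366 = $87.9529
Total = $5,220.5943

$5,220.59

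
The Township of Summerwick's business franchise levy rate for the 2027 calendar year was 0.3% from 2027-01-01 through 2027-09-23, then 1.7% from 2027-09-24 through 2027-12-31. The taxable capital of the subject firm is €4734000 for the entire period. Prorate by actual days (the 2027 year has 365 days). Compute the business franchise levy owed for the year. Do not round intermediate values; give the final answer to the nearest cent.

€32178.23

2027-01-01 to 2027-09-23: 266 days at 0.3% → €4734000 × 0.3% × 266/365 = €10349.9507
2027-09-24 to 2027-12-31: 99 days at 1.7% → €4734000 × 1.7% × 99/365 = €21828.2795
Total = €32178.2301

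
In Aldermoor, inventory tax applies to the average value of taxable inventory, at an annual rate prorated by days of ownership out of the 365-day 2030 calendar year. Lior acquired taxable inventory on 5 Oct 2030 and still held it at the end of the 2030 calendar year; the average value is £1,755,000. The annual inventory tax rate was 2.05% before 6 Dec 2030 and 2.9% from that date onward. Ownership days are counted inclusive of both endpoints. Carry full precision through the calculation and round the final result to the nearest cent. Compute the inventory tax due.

£9,736.64

5 Oct – 5 Dec 2030: 62 days at 2.05% → £1,755,000 × 2.05% × 62/365 = £6,111.2466
6 Dec – 31 Dec 2030: 26 days at 2.9% → £1,755,000 × 2.9% × 26/365 = £3,625.3973
Total = £9,736.6438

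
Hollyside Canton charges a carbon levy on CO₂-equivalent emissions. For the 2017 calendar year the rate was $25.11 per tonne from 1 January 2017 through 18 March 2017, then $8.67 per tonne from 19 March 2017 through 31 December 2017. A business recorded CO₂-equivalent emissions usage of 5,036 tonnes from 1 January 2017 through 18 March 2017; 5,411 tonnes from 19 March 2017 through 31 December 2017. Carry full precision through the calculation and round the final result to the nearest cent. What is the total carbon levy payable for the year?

$173367.33

1 January – 18 March 2017: 5,036 tonnes at $25.11/tonne → $126453.96
19 March – 31 December 2017: 5,411 tonnes at $8.67/tonne → $46913.37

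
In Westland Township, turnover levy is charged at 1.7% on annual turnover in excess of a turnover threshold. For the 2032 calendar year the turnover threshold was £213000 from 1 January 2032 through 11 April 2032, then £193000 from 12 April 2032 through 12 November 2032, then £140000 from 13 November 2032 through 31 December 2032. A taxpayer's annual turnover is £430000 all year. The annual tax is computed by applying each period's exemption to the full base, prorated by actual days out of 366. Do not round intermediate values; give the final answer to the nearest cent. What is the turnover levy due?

1 January – 11 April 2032: 102 days, exemption £213000 → (£430000 − £213000) × 1.7% × 102/366 = £1028.0820
12 April – 12 November 2032: 215 days, exemption £193000 → (£430000 − £193000) × 1.7% × 215/366 = £2366.7623
13 November – 31 December 2032: 49 days, exemption £140000 → (£430000 − £140000) × 1.7% × 49/366 = £660.0273
Total = £4054.8716

£4054.87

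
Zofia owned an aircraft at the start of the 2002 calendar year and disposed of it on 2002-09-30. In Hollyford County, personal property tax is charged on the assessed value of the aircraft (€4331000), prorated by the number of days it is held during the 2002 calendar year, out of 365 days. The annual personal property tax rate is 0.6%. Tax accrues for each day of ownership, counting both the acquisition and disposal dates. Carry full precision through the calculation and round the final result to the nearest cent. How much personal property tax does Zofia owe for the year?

€19436.10

Days held (2002-01-01 to 2002-09-30): 273 out of 365
Tax = €4331000 × 0.6% × 273/365 = €19436.1041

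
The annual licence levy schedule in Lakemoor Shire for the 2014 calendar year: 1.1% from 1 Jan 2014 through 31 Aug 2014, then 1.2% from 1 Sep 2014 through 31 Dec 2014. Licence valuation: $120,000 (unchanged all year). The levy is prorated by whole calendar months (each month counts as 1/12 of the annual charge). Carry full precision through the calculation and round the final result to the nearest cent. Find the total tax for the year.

1 Jan – 31 Aug 2014: 8 months at 1.1% → $120,000 × 1.1% × 8/12 = $880.0000
1 Sep – 31 Dec 2014: 4 months at 1.2% → $120,000 × 1.2% × 4/12 = $480.0000
Total = $1,360.0000

$1,360.00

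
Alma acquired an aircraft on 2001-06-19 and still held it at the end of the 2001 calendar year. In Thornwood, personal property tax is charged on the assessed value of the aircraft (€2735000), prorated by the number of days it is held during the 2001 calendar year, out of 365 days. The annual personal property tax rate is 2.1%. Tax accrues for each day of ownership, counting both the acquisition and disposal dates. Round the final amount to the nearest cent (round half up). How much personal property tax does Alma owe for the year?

Days held (2001-06-19 to 2001-12-31): 196 out of 365
Tax = €2735000 × 2.1% × 196/365 = €30841.8082

€30841.81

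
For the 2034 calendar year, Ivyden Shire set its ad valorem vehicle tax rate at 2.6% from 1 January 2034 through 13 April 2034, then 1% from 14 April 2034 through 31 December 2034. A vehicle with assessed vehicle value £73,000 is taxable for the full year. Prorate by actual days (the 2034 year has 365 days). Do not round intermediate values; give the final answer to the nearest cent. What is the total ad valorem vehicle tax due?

£1,059.60

1 January – 13 April 2034: 103 days at 2.6% → £73,000 × 2.6% × 103/365 = £535.6000
14 April – 31 December 2034: 262 days at 1% → £73,000 × 1% × 262/365 = £524.0000
Total = £1,059.6000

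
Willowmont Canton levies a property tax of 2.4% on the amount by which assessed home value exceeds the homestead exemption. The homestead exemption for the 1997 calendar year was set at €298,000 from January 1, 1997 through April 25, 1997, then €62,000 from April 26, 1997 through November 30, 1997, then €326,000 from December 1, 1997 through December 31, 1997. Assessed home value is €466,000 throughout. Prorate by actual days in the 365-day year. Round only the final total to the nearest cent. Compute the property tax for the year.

January 1 – April 25, 1997: 115 days, exemption €298,000 → (€466,000 − €298,000) × 2.4% × 115/365 = €1,270.3562
April 26 – November 30, 1997: 219 days, exemption €62,000 → (€466,000 − €62,000) × 2.4% × 219/365 = €5,817.6000
December 1 – December 31, 1997: 31 days, exemption €326,000 → (€466,000 − €326,000) × 2.4% × 31/365 = €285.3699
Total = €7,373.3260

€7,373.33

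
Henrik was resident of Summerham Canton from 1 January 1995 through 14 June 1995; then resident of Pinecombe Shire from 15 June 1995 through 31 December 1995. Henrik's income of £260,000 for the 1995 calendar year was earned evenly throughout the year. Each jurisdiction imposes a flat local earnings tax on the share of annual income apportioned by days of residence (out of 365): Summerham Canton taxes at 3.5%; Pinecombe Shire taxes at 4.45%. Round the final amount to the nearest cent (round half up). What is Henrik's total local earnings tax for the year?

Summerham Canton, 1 January – 14 June 1995: 165 days → £260,000 × 3.5% × 165/365 = £4,113.6986
Pinecombe Shire, 15 June – 31 December 1995: 200 days → £260,000 × 4.45% × 200/365 = £6,339.7260
Total = £10,453.4247

£10,453.42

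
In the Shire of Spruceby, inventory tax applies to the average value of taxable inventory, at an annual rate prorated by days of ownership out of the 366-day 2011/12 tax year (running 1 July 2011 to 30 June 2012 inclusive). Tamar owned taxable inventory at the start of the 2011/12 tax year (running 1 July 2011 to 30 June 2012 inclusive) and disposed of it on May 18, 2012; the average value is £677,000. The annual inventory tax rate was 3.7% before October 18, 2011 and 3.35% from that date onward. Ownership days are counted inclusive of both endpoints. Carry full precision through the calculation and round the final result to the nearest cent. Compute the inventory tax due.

£20,720.64

July 1 – October 17, 2011: 109 days at 3.7% → £677,000 × 3.7% × 109/366 = £7,459.9481
October 18, 2011 – May 18, 2012: 214 days at 3.35% → £677,000 × 3.35% × 214/366 = £13,260.6913
Total = £20,720.6393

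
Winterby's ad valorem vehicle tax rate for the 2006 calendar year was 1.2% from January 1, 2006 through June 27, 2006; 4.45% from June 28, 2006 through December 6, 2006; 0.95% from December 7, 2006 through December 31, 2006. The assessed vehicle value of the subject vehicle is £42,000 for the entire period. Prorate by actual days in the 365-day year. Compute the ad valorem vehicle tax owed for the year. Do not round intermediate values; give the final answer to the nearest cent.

January 1 – June 27, 2006: 178 days at 1.2% → £42,000 × 1.2% × 178/365 = £245.7863
June 28 – December 6, 2006: 162 days at 4.45% → £42,000 × 4.45% × 162/365 = £829.5288
December 7 – December 31, 2006: 25 days at 0.95% → £42,000 × 0.95% × 25/365 = £27.3288
Total = £1,102.6438

£1,102.64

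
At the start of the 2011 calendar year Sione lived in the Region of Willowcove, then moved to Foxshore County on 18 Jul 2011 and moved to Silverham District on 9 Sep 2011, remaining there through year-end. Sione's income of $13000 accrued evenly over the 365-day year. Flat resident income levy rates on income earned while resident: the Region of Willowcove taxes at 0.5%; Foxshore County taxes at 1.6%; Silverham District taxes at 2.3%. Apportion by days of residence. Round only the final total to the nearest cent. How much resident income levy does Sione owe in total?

The Region of Willowcove, 1 Jan – 17 Jul 2011: 198 days → $13000 × 0.5% × 198/365 = $35.2603
Foxshore County, 18 Jul – 8 Sep 2011: 53 days → $13000 × 1.6% × 53/365 = $30.2027
Silverham District, 9 Sep – 31 Dec 2011: 114 days → $13000 × 2.3% × 114/365 = $93.3863
Total = $158.8493

$158.85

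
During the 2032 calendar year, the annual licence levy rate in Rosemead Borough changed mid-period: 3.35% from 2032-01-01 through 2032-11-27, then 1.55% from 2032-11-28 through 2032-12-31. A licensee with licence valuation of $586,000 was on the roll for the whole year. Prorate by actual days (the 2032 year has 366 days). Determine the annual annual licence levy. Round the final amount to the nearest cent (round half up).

$18,651.13

2032-01-01 to 2032-11-27: 332 days at 3.35% → $586,000 × 3.35% × 332/366 = $17,807.3552
2032-11-28 to 2032-12-31: 34 days at 1.55% → $586,000 × 1.55% × 34/366 = $843.7760
Total = $18,651.1311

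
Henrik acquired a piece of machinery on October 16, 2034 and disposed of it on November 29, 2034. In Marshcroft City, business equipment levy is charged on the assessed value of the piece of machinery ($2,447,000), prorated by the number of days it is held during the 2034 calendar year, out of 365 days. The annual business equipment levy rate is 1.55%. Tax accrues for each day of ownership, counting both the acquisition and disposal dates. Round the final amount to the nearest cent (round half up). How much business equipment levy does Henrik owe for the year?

Days held (October 16 – November 29, 2034): 45 out of 365
Tax = $2,447,000 × 1.55% × 45/365 = $4,676.1164

$4,676.12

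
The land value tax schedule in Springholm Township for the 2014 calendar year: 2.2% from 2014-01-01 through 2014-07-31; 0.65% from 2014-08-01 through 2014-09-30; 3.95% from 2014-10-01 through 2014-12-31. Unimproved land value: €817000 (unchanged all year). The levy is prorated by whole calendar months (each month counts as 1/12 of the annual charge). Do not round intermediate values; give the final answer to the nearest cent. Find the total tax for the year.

€19437.79

2014-01-01 to 2014-07-31: 7 months at 2.2% → €817000 × 2.2% × 7/12 = €10484.8333
2014-08-01 to 2014-09-30: 2 months at 0.65% → €817000 × 0.65% × 2/12 = €885.0833
2014-10-01 to 2014-12-31: 3 months at 3.95% → €817000 × 3.95% × 3/12 = €8067.8750
Total = €19437.7917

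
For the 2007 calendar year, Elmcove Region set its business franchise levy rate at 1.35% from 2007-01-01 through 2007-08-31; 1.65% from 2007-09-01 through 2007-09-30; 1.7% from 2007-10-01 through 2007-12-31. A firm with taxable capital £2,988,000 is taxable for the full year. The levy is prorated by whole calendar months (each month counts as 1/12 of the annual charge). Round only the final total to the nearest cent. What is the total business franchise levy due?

2007-01-01 to 2007-08-31: 8 months at 1.35% → £2,988,000 × 1.35% × 8/12 = £26,892.0000
2007-09-01 to 2007-09-30: 1 month at 1.65% → £2,988,000 × 1.65% × 1/12 = £4,108.5000
2007-10-01 to 2007-12-31: 3 months at 1.7% → £2,988,000 × 1.7% × 3/12 = £12,699.0000
Total = £43,699.5000

£43,699.50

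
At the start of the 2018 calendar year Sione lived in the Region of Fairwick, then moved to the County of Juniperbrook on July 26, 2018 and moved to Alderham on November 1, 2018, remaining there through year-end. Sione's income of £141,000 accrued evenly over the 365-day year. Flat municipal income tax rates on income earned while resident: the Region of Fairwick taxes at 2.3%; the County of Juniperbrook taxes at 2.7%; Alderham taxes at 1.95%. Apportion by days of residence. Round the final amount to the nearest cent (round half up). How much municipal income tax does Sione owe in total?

The Region of Fairwick, January 1 – July 25, 2018: 206 days → £141,000 × 2.3% × 206/365 = £1,830.2959
The County of Juniperbrook, July 26 – October 31, 2018: 98 days → £141,000 × 2.7% × 98/365 = £1,022.1534
Alderham, November 1 – December 31, 2018: 61 days → £141,000 × 1.95% × 61/365 = £459.5055
Total = £3,311.9548

£3,311.95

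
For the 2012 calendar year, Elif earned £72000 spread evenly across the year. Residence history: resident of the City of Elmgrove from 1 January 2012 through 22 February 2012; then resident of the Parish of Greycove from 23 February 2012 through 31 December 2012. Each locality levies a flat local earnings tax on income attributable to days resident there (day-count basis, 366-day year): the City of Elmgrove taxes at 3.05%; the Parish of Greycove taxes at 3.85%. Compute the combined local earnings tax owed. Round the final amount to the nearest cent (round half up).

The City of Elmgrove, 1 January – 22 February 2012: 53 days → £72000 × 3.05% × 53/366 = £318.0000
The Parish of Greycove, 23 February – 31 December 2012: 313 days → £72000 × 3.85% × 313/366 = £2370.5902
Total = £2688.5902

£2688.59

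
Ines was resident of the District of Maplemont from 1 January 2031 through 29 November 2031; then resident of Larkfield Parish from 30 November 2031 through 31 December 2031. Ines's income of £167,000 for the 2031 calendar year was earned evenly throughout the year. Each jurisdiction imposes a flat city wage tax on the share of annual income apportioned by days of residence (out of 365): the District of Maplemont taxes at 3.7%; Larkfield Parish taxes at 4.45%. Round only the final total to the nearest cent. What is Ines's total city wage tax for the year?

The District of Maplemont, 1 January – 29 November 2031: 333 days → £167,000 × 3.7% × 333/365 = £5,637.2795
Larkfield Parish, 30 November – 31 December 2031: 32 days → £167,000 × 4.45% × 32/365 = £651.5288
Total = £6,288.8082

£6,288.81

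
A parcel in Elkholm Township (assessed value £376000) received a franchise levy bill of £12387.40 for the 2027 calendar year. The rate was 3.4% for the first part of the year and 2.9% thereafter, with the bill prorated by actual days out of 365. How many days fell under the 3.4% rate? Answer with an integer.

Let d = days at the first rate; then 365 − d days at the second rate.
£376000 × [3.4%·d + 2.9%·(365−d)] / 365 = £12387.40
Solving gives d = 288, so the new rate took effect on October 16, 2027.

288 days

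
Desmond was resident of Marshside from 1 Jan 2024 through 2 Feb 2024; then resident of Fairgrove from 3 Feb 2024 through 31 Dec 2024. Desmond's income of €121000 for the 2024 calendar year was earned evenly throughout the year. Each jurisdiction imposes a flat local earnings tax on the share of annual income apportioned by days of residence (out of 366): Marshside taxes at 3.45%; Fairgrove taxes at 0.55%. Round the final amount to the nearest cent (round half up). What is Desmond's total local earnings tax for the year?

Marshside, 1 Jan – 2 Feb 2024: 33 days → €121000 × 3.45% × 33/366 = €376.3893
Fairgrove, 3 Feb – 31 Dec 2024: 333 days → €121000 × 0.55% × 333/366 = €605.4959
Total = €981.8852

€981.89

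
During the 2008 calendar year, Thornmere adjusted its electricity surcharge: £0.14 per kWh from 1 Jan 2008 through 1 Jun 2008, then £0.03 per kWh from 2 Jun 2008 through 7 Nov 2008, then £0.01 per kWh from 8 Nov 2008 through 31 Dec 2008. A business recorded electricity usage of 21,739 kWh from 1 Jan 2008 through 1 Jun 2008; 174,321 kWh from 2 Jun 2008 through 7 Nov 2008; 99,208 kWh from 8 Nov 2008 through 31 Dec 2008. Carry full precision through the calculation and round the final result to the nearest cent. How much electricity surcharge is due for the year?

1 Jan – 1 Jun 2008: 21,739 kWh at £0.14/kWh → £3,043.46
2 Jun – 7 Nov 2008: 174,321 kWh at £0.03/kWh → £5,229.63
8 Nov – 31 Dec 2008: 99,208 kWh at £0.01/kWh → £992.08

£9,265.17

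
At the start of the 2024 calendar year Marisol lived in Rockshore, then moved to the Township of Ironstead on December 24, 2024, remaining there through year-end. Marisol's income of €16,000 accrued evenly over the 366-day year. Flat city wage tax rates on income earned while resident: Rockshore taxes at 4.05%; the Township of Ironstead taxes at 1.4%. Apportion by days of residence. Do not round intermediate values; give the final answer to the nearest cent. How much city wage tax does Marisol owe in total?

Rockshore, January 1 – December 23, 2024: 358 days → €16,000 × 4.05% × 358/366 = €633.8361
The Township of Ironstead, December 24 – December 31, 2024: 8 days → €16,000 × 1.4% × 8/366 = €4.8962
Total = €638.7322

€638.73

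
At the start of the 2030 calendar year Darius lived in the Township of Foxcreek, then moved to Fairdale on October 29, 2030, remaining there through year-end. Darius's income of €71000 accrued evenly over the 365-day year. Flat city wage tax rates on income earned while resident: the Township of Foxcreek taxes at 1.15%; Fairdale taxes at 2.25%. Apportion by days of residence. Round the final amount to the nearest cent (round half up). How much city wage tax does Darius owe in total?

The Township of Foxcreek, January 1 – October 28, 2030: 301 days → €71000 × 1.15% × 301/365 = €673.3329
Fairdale, October 29 – December 31, 2030: 64 days → €71000 × 2.25% × 64/365 = €280.1096
Total = €953.4425

€953.44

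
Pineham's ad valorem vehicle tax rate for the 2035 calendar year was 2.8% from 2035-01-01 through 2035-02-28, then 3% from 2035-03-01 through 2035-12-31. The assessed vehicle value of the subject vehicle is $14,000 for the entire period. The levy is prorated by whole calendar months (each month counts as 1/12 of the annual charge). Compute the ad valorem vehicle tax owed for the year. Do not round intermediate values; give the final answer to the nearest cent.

$415.33

2035-01-01 to 2035-02-28: 2 months at 2.8% → $14,000 × 2.8% × 2/12 = $65.3333
2035-03-01 to 2035-12-31: 10 months at 3% → $14,000 × 3% × 10/12 = $350.0000
Total = $415.3333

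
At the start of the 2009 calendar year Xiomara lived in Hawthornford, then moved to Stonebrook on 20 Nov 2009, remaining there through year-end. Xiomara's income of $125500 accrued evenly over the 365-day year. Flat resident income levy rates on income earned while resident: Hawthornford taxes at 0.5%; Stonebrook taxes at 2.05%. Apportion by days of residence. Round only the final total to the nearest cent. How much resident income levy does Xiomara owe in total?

Hawthornford, 1 Jan – 19 Nov 2009: 323 days → $125500 × 0.5% × 323/365 = $555.2945
Stonebrook, 20 Nov – 31 Dec 2009: 42 days → $125500 × 2.05% × 42/365 = $296.0425
Total = $851.3370

$851.34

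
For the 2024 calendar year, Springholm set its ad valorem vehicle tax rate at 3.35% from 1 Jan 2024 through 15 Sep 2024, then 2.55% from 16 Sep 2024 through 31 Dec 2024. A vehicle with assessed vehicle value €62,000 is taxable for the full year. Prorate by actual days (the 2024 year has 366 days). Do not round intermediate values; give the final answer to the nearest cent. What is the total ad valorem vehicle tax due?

€1,931.99

1 Jan – 15 Sep 2024: 259 days at 3.35% → €62,000 × 3.35% × 259/366 = €1,469.7896
16 Sep – 31 Dec 2024: 107 days at 2.55% → €62,000 × 2.55% × 107/366 = €462.2049
Total = €1,931.9945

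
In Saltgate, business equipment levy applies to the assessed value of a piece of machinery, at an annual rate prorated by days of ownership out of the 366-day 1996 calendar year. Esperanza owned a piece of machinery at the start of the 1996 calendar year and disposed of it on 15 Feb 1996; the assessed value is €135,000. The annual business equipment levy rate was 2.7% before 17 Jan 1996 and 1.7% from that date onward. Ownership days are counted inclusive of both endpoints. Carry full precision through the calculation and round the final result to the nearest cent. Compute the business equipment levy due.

€347.46

1 Jan – 16 Jan 1996: 16 days at 2.7% → €135,000 × 2.7% × 16/366 = €159.3443
17 Jan – 15 Feb 1996: 30 days at 1.7% → €135,000 × 1.7% × 30/366 = €188.1148
Total = €347.4590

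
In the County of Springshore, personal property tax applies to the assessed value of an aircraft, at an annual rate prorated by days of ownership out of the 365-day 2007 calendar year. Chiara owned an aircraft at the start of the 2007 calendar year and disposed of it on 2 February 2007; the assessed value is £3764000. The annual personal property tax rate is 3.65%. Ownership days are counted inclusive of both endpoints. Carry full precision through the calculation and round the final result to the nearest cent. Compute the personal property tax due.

Days held (1 January – 2 February 2007): 33 out of 365
Tax = £3764000 × 3.65% × 33/365 = £12421.2000

£12421.20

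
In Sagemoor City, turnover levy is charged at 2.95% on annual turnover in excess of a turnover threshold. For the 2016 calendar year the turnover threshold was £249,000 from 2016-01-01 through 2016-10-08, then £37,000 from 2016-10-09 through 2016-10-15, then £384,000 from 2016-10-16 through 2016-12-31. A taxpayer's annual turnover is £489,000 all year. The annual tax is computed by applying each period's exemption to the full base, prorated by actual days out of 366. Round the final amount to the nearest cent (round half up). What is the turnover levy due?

2016-01-01 to 2016-10-08: 282 days, exemption £249,000 → (£489,000 − £249,000) × 2.95% × 282/366 = £5,455.0820
2016-10-09 to 2016-10-15: 7 days, exemption £37,000 → (£489,000 − £37,000) × 2.95% × 7/366 = £255.0219
2016-10-16 to 2016-12-31: 77 days, exemption £384,000 → (£489,000 − £384,000) × 2.95% × 77/366 = £651.6598
Total = £6,361.7637

£6,361.76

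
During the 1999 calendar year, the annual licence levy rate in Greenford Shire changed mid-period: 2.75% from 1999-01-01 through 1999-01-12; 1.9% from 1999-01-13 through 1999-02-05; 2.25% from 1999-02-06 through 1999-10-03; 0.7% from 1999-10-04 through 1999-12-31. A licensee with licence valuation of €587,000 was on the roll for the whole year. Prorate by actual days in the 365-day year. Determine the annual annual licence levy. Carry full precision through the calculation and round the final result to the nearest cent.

1999-01-01 to 1999-01-12: 12 days at 2.75% → €587,000 × 2.75% × 12/365 = €530.7123
1999-01-13 to 1999-02-05: 24 days at 1.9% → €587,000 × 1.9% × 24/365 = €733.3479
1999-02-06 to 1999-10-03: 240 days at 2.25% → €587,000 × 2.25% × 240/365 = €8,684.3836
1999-10-04 to 1999-12-31: 89 days at 0.7% → €587,000 × 0.7% × 89/365 = €1,001.9205
Total = €10,950.3644

€10,950.36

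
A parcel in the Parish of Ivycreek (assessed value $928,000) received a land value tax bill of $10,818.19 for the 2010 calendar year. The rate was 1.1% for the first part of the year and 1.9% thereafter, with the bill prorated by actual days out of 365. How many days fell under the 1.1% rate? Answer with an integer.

Let d = days at the first rate; then 365 − d days at the second rate.
$928,000 × [1.1%·d + 1.9%·(365−d)] / 365 = $10,818.19
Solving gives d = 335, so the new rate took effect on 2 December 2010.

335 days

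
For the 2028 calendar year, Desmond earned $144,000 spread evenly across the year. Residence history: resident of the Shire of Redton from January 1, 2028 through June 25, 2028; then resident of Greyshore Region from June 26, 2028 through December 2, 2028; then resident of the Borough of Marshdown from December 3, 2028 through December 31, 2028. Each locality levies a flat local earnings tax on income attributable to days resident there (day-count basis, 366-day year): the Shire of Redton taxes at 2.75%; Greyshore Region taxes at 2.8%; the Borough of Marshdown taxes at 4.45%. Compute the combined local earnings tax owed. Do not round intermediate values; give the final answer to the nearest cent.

$4,185.44

The Shire of Redton, January 1 – June 25, 2028: 177 days → $144,000 × 2.75% × 177/366 = $1,915.0820
Greyshore Region, June 26 – December 2, 2028: 160 days → $144,000 × 2.8% × 160/366 = $1,762.6230
The Borough of Marshdown, December 3 – December 31, 2028: 29 days → $144,000 × 4.45% × 29/366 = $507.7377
Total = $4,185.4426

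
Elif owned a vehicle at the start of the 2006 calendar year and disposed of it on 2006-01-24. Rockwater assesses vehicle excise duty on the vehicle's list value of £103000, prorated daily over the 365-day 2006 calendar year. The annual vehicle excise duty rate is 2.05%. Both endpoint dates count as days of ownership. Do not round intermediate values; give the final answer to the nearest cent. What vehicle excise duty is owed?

£138.84

Days held (2006-01-01 to 2006-01-24): 24 out of 365
Tax = £103000 × 2.05% × 24/365 = £138.8384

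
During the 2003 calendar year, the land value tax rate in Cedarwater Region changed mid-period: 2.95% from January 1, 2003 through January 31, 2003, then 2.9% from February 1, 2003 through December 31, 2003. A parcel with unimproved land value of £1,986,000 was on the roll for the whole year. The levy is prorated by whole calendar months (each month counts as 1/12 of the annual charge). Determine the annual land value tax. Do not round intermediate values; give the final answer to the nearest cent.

January 1 – January 31, 2003: 1 month at 2.95% → £1,986,000 × 2.95% × 1/12 = £4,882.2500
February 1 – December 31, 2003: 11 months at 2.9% → £1,986,000 × 2.9% × 11/12 = £52,794.5000
Total = £57,676.7500

£57,676.75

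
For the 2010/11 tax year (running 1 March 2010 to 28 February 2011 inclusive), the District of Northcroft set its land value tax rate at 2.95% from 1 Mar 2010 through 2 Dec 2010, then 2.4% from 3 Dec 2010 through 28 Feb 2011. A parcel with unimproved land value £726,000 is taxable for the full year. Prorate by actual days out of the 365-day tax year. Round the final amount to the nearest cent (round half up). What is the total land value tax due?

1 Mar – 2 Dec 2010: 277 days at 2.95% → £726,000 × 2.95% × 277/365 = £16,253.4493
3 Dec 2010 – 28 Feb 2011: 88 days at 2.4% → £726,000 × 2.4% × 88/365 = £4,200.8548
Total = £20,454.3041

£20,454.30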